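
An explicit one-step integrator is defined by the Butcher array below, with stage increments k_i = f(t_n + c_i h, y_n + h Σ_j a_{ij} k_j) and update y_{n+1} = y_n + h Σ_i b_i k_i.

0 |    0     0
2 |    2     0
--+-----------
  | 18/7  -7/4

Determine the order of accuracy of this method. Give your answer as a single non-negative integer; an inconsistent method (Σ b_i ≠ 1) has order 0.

0

b = (18/7, -7/4)
c = (0, 2)
Σ b_i: 18/7·1 + (-7/4)·1 = 23/28 ≠ 1 ⇒ order 0.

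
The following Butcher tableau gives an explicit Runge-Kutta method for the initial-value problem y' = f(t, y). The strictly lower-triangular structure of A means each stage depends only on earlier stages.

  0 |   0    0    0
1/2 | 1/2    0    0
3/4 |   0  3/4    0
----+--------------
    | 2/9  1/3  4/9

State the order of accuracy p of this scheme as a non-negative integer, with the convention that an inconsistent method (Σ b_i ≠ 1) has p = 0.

3

b = (2/9, 1/3, 4/9)
c = (0, 1/2, 3/4)
Ac = (0, 0, 3/8)
Σ b_i: 2/9·1 + 1/3·1 + 4/9·1 = 1 ✓
b·c: 1/3·1/2 + 4/9·3/4 = 1/2 ✓
b·c²: 1/3·1/4 + 4/9·9/16 = 1/3 ✓
b·Ac: 4/9·3/8 = 1/6 ✓; 3 stages ⇒ order 3.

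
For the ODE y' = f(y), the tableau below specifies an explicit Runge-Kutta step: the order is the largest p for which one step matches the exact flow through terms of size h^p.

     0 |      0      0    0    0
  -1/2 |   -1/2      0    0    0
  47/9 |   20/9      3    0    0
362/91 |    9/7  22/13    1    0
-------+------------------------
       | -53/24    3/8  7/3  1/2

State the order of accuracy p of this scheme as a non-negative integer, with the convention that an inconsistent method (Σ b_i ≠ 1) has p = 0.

b = (-53/24, 3/8, 7/3, 1/2)
c = (0, -1/2, 47/9, 362/91)
Ac = (0, 0, -3/2, 512/117)
Σ b_i: (-53/24)·1 + 3/8·1 + 7/3·1 + 1/2·1 = 1 ✓
b·c: 3/8·(-1/2) + 7/3·47/9 + 1/2·362/91 = 549845/39312 ≠ 1/2 ⇒ order 1.

1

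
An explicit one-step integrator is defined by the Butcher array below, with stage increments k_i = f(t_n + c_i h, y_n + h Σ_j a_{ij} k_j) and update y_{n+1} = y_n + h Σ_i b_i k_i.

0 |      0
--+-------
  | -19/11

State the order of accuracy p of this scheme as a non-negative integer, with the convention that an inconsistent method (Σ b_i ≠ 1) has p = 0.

0

b = (-19/11)
c = (0)
Σ b_i: (-19/11)·1 = -19/11 ≠ 1 ⇒ order 0.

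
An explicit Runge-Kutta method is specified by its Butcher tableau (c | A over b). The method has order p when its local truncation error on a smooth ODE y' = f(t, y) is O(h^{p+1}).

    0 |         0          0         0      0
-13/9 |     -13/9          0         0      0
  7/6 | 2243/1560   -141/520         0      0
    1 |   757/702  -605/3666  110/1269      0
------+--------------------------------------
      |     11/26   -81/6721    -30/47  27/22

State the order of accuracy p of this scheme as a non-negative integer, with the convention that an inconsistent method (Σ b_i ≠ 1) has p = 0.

4

b = (11/26, -81/6721, -30/47, 27/22)
c = (0, -13/9, 7/6, 1)
Ac = (0, 0, 47/120, 55/162)
Σ b_i: 11/26·1 + (-81/6721)·1 + (-30/47)·1 + 27/22·1 = 1 ✓
b·c: (-81/6721)·(-13/9) + (-30/47)·7/6 + 27/22·1 = 1/2 ✓
b·c²: (-81/6721)·169/81 + (-30/47)·49/36 + 27/22·1 = 1/3 ✓
b·Ac: (-30/47)·47/120 + 27/22·55/162 = 1/6 ✓
b·c³: (-81/6721)·(-2197/729) + (-30/47)·343/216 + 27/22·1 = 1/4 ✓
b·(c∘Ac): (-30/47)·329/720 + 27/22·55/162 = 1/8 ✓
b·Ac²: (-30/47)·(-611/1080) + 27/22·(-55/243) = 1/12 ✓
b·A²c: 27/22·11/324 = 1/24 ✓; 4 stages ⇒ order 4.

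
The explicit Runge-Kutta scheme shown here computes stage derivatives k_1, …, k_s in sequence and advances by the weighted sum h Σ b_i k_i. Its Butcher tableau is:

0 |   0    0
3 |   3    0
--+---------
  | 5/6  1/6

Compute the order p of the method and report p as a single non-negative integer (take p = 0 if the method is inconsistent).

2

b = (5/6, 1/6)
c = (0, 3)
Σ b_i: 5/6·1 + 1/6·1 = 1 ✓
b·c: 1/6·3 = 1/2 ✓; 2 stages ⇒ order 2.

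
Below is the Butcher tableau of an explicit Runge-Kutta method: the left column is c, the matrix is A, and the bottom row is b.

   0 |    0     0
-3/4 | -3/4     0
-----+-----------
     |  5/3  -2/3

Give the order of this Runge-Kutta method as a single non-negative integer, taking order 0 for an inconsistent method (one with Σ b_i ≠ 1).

b = (5/3, -2/3)
c = (0, -3/4)
Σ b_i: 5/3·1 + (-2/3)·1 = 1 ✓
b·c: (-2/3)·(-3/4) = 1/2 ✓; 2 stages ⇒ order 2.

2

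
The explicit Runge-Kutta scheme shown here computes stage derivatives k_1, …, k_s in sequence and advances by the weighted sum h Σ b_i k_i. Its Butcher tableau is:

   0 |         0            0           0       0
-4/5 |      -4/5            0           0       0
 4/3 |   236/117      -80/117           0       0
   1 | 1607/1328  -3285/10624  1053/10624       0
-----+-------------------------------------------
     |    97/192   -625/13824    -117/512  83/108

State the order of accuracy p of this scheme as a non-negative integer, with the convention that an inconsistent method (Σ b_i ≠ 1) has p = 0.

4

b = (97/192, -625/13824, -117/512, 83/108)
c = (0, -4/5, 4/3, 1)
Ac = (0, 0, 64/117, 63/166)
Σ b_i: 97/192·1 + (-625/13824)·1 + (-117/512)·1 + 83/108·1 = 1 ✓
b·c: (-625/13824)·(-4/5) + (-117/512)·4/3 + 83/108·1 = 1/2 ✓
b·c²: (-625/13824)·16/25 + (-117/512)·16/9 + 83/108·1 = 1/3 ✓
b·Ac: (-117/512)·64/117 + 83/108·63/166 = 1/6 ✓
b·c³: (-625/13824)·(-64/125) + (-117/512)·64/27 + 83/108·1 = 1/4 ✓
b·(c∘Ac): (-117/512)·256/351 + 83/108·63/166 = 1/8 ✓
b·Ac²: (-117/512)·(-256/585) + 83/108·(-9/415) = 1/12 ✓
b·A²c: 83/108·9/166 = 1/24 ✓; 4 stages ⇒ order 4.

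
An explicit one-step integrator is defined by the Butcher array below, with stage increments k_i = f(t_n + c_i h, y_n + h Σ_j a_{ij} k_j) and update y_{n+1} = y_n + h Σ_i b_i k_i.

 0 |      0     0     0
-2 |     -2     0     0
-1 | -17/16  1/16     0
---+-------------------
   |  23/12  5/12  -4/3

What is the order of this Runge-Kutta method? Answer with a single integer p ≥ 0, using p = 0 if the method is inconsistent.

3

b = (23/12, 5/12, -4/3)
c = (0, -2, -1)
Ac = (0, 0, -1/8)
Σ b_i: 23/12·1 + 5/12·1 + (-4/3)·1 = 1 ✓
b·c: 5/12·(-2) + (-4/3)·(-1) = 1/2 ✓
b·c²: 5/12·4 + (-4/3)·1 = 1/3 ✓
b·Ac: (-4/3)·(-1/8) = 1/6 ✓; 3 stages ⇒ order 3.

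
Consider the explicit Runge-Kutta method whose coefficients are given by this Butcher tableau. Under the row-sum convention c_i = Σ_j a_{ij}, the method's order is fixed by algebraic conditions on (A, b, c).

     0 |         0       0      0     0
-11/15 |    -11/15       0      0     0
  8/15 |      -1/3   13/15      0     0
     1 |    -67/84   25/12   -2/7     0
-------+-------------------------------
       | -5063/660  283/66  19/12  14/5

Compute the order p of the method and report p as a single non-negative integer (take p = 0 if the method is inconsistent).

b = (-5063/660, 283/66, 19/12, 14/5)
c = (0, -11/15, 8/15, 1)
Ac = (0, 0, -143/225, -2117/1260)
Σ b_i: (-5063/660)·1 + 283/66·1 + 19/12·1 + 14/5·1 = 1 ✓
b·c: 283/66·(-11/15) + 19/12·8/15 + 14/5·1 = 1/2 ✓
b·c²: 283/66·121/225 + 19/12·64/225 + 14/5·1 = 7501/1350 ≠ 1/3 ⇒ order 2.
b·Ac: 19/12·(-143/225) + 14/5·(-2117/1260) = -15419/2700 ≠ 1/6

2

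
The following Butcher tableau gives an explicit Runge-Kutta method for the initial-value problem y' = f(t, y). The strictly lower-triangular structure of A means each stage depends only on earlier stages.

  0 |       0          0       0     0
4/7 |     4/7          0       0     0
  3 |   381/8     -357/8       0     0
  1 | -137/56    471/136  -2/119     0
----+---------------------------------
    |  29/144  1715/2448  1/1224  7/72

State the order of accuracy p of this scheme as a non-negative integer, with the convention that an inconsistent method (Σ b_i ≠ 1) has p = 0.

4

b = (29/144, 1715/2448, 1/1224, 7/72)
c = (0, 4/7, 3, 1)
Ac = (0, 0, -51/2, 27/14)
Σ b_i: 29/144·1 + 1715/2448·1 + 1/1224·1 + 7/72·1 = 1 ✓
b·c: 1715/2448·4/7 + 1/1224·3 + 7/72·1 = 1/2 ✓
b·c²: 1715/2448·16/49 + 1/1224·9 + 7/72·1 = 1/3 ✓
b·Ac: 1/1224·(-51/2) + 7/72·27/14 = 1/6 ✓
b·c³: 1715/2448·64/343 + 1/1224·27 + 7/72·1 = 1/4 ✓
b·(c∘Ac): 1/1224·(-153/2) + 7/72·27/14 = 1/8 ✓
b·Ac²: 1/1224·(-102/7) + 7/72·48/49 = 1/12 ✓
b·A²c: 7/72·3/7 = 1/24 ✓; 4 stages ⇒ order 4.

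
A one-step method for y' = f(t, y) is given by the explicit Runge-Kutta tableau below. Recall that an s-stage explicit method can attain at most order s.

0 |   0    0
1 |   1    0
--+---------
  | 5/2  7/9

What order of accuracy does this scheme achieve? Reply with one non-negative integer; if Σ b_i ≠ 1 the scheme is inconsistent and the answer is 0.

0

b = (5/2, 7/9)
c = (0, 1)
Σ b_i: 5/2·1 + 7/9·1 = 59/18 ≠ 1 ⇒ order 0.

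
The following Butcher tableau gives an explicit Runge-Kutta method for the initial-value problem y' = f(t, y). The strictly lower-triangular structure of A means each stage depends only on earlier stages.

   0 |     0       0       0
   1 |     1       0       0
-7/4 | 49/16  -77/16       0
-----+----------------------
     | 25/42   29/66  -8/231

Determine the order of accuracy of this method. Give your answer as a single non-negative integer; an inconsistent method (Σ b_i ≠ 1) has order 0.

b = (25/42, 29/66, -8/231)
c = (0, 1, -7/4)
Ac = (0, 0, -77/16)
Σ b_i: 25/42·1 + 29/66·1 + (-8/231)·1 = 1 ✓
b·c: 29/66·1 + (-8/231)·(-7/4) = 1/2 ✓
b·c²: 29/66·1 + (-8/231)·49/16 = 1/3 ✓
b·Ac: (-8/231)·(-77/16) = 1/6 ✓; 3 stages ⇒ order 3.

3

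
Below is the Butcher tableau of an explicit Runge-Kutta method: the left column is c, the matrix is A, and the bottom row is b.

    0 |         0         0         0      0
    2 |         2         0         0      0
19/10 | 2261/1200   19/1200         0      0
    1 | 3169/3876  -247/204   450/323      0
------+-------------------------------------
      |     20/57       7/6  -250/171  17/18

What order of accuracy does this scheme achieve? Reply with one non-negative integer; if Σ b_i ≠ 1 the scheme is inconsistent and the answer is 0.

b = (20/57, 7/6, -250/171, 17/18)
c = (0, 2, 19/10, 1)
Ac = (0, 0, 19/600, 23/102)
Σ b_i: 20/57·1 + 7/6·1 + (-250/171)·1 + 17/18·1 = 1 ✓
b·c: 7/6·2 + (-250/171)·19/10 + 17/18·1 = 1/2 ✓
b·c²: 7/6·4 + (-250/171)·361/100 + 17/18·1 = 1/3 ✓
b·Ac: (-250/171)·19/600 + 17/18·23/102 = 1/6 ✓
b·c³: 7/6·8 + (-250/171)·6859/1000 + 17/18·1 = 1/4 ✓
b·(c∘Ac): (-250/171)·361/6000 + 17/18·23/102 = 1/8 ✓
b·Ac²: (-250/171)·19/300 + 17/18·19/102 = 1/12 ✓
b·A²c: 17/18·3/68 = 1/24 ✓; 4 stages ⇒ order 4.

4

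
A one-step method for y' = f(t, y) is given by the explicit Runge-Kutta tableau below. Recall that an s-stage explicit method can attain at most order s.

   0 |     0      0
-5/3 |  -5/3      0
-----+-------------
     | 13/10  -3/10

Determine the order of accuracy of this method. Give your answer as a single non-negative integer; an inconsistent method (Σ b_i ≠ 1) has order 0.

2

b = (13/10, -3/10)
c = (0, -5/3)
Σ b_i: 13/10·1 + (-3/10)·1 = 1 ✓
b·c: (-3/10)·(-5/3) = 1/2 ✓; 2 stages ⇒ order 2.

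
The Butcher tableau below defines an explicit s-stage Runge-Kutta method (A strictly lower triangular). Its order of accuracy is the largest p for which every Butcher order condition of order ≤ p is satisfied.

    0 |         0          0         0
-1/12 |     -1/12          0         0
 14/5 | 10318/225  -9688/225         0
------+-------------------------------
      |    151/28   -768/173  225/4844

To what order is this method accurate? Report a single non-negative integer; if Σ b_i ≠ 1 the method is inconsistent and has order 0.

b = (151/28, -768/173, 225/4844)
c = (0, -1/12, 14/5)
Ac = (0, 0, 2422/675)
Σ b_i: 151/28·1 + (-768/173)·1 + 225/4844·1 = 1 ✓
b·c: (-768/173)·(-1/12) + 225/4844·14/5 = 1/2 ✓
b·c²: (-768/173)·1/144 + 225/4844·196/25 = 1/3 ✓
b·Ac: 225/4844·2422/675 = 1/6 ✓; 3 stages ⇒ order 3.

3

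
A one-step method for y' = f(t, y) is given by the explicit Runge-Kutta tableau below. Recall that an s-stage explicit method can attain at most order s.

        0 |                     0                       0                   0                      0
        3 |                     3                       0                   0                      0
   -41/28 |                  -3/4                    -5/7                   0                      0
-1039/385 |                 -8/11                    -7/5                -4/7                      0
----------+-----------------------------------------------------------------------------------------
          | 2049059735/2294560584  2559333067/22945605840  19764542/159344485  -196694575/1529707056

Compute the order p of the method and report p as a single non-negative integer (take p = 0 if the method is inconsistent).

b = (2049059735/2294560584, 2559333067/22945605840, 19764542/159344485, -196694575/1529707056)
c = (0, 3, -41/28, -1039/385)
Ac = (0, 0, -15/7, -824/245)
Σ b_i: 2049059735/2294560584·1 + 2559333067/22945605840·1 + 19764542/159344485·1 + (-196694575/1529707056)·1 = 1 ✓
b·c: 2559333067/22945605840·3 + 19764542/159344485·(-41/28) + (-196694575/1529707056)·(-1039/385) = 1/2 ✓
b·c²: 2559333067/22945605840·9 + 19764542/159344485·1681/784 + (-196694575/1529707056)·1079521/148225 = 1/3 ✓
b·Ac: 19764542/159344485·(-15/7) + (-196694575/1529707056)·(-824/245) = 1/6 ✓
b·c³: 2559333067/22945605840·27 + 19764542/159344485·(-68921/21952) + (-196694575/1529707056)·(-1121622319/57066625) = 6065323959641/1177874433120 ≠ 1/4 ⇒ order 3.
b·(c∘Ac): 19764542/159344485·615/196 + (-196694575/1529707056)·856136/94325 = -520595146/669246837 ≠ 1/8
b·Ac²: 19764542/159344485·(-45/7) + (-196694575/1529707056)·(-94841/6860) = 41988545659/42831797568 ≠ 1/12
b·A²c: (-196694575/1529707056)·60/49 = -20070875/127475588 ≠ 1/24

3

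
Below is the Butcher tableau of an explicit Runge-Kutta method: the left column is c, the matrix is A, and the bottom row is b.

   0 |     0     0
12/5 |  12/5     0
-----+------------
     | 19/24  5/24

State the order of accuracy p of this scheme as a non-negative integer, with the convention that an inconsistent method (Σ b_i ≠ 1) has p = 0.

2

b = (19/24, 5/24)
c = (0, 12/5)
Σ b_i: 19/24·1 + 5/24·1 = 1 ✓
b·c: 5/24·12/5 = 1/2 ✓; 2 stages ⇒ order 2.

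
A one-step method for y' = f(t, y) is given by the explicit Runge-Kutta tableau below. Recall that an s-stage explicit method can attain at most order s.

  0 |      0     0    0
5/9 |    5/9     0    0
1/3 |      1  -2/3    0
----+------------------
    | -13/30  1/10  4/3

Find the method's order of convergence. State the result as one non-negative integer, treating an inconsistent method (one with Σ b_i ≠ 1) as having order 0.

b = (-13/30, 1/10, 4/3)
c = (0, 5/9, 1/3)
Ac = (0, 0, -10/27)
Σ b_i: (-13/30)·1 + 1/10·1 + 4/3·1 = 1 ✓
b·c: 1/10·5/9 + 4/3·1/3 = 1/2 ✓
b·c²: 1/10·25/81 + 4/3·1/9 = 29/162 ≠ 1/3 ⇒ order 2.
b·Ac: 4/3·(-10/27) = -40/81 ≠ 1/6

2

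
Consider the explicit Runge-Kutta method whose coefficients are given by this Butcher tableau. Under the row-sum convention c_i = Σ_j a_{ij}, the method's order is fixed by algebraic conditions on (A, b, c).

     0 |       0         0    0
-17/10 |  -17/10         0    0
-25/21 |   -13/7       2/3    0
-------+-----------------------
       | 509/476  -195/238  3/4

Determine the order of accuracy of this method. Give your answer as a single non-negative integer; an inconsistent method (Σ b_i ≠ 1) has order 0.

b = (509/476, -195/238, 3/4)
c = (0, -17/10, -25/21)
Ac = (0, 0, -17/15)
Σ b_i: 509/476·1 + (-195/238)·1 + 3/4·1 = 1 ✓
b·c: (-195/238)·(-17/10) + 3/4·(-25/21) = 1/2 ✓
b·c²: (-195/238)·289/100 + 3/4·625/441 = -7673/5880 ≠ 1/3 ⇒ order 2.
b·Ac: 3/4·(-17/15) = -17/20 ≠ 1/6

2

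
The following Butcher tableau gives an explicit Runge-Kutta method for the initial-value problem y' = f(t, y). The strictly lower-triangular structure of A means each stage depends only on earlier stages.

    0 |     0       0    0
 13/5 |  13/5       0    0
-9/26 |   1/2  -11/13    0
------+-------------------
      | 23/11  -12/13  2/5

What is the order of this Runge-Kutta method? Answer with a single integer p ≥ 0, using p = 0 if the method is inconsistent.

b = (23/11, -12/13, 2/5)
c = (0, 13/5, -9/26)
Ac = (0, 0, -11/5)
Σ b_i: 23/11·1 + (-12/13)·1 + 2/5·1 = 1121/715 ≠ 1 ⇒ order 0.

0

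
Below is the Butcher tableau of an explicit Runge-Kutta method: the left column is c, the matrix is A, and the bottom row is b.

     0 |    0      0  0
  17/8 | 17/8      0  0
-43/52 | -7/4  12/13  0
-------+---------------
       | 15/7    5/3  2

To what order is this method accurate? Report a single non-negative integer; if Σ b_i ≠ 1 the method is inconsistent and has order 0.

0

b = (15/7, 5/3, 2)
c = (0, 17/8, -43/52)
Ac = (0, 0, 51/26)
Σ b_i: 15/7·1 + 5/3·1 + 2·1 = 122/21 ≠ 1 ⇒ order 0.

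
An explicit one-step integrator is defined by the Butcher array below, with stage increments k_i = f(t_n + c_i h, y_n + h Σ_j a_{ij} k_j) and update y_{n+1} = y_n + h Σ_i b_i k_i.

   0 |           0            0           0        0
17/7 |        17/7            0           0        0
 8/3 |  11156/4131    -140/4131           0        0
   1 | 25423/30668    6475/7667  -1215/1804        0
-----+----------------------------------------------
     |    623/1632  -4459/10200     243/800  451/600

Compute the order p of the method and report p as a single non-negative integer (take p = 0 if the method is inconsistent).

b = (623/1632, -4459/10200, 243/800, 451/600)
c = (0, 17/7, 8/3, 1)
Ac = (0, 0, -20/243, 115/451)
Σ b_i: 623/1632·1 + (-4459/10200)·1 + 243/800·1 + 451/600·1 = 1 ✓
b·c: (-4459/10200)·17/7 + 243/800·8/3 + 451/600·1 = 1/2 ✓
b·c²: (-4459/10200)·289/49 + 243/800·64/9 + 451/600·1 = 1/3 ✓
b·Ac: 243/800·(-20/243) + 451/600·115/451 = 1/6 ✓
b·c³: (-4459/10200)·4913/343 + 243/800·512/27 + 451/600·1 = 1/4 ✓
b·(c∘Ac): 243/800·(-160/729) + 451/600·115/451 = 1/8 ✓
b·Ac²: 243/800·(-340/1701) + 451/600·55/287 = 1/12 ✓
b·A²c: 451/600·25/451 = 1/24 ✓; 4 stages ⇒ order 4.

4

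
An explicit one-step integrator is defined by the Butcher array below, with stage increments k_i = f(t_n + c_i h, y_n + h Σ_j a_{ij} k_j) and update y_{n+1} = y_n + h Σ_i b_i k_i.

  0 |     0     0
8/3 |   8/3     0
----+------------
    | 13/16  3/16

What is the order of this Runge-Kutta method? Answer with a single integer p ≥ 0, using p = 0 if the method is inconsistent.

2

b = (13/16, 3/16)
c = (0, 8/3)
Σ b_i: 13/16·1 + 3/16·1 = 1 ✓
b·c: 3/16·8/3 = 1/2 ✓; 2 stages ⇒ order 2.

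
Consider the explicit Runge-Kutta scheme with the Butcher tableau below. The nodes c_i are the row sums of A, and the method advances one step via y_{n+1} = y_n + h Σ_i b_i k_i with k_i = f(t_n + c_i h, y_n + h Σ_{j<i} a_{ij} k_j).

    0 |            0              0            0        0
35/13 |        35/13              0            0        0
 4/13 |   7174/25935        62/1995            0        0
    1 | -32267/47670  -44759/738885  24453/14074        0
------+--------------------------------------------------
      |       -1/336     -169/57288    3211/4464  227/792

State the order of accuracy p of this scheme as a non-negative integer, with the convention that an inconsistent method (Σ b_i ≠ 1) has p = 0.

4

b = (-1/336, -169/57288, 3211/4464, 227/792)
c = (0, 35/13, 4/13, 1)
Ac = (0, 0, 62/741, 253/681)
Σ b_i: (-1/336)·1 + (-169/57288)·1 + 3211/4464·1 + 227/792·1 = 1 ✓
b·c: (-169/57288)·35/13 + 3211/4464·4/13 + 227/792·1 = 1/2 ✓
b·c²: (-169/57288)·1225/169 + 3211/4464·16/169 + 227/792·1 = 1/3 ✓
b·Ac: 3211/4464·62/741 + 227/792·253/681 = 1/6 ✓
b·c³: (-169/57288)·42875/2197 + 3211/4464·64/2197 + 227/792·1 = 1/4 ✓
b·(c∘Ac): 3211/4464·248/9633 + 227/792·253/681 = 1/8 ✓
b·Ac²: 3211/4464·2170/9633 + 227/792·(-187/681) = 1/12 ✓
b·A²c: 227/792·33/227 = 1/24 ✓; 4 stages ⇒ order 4.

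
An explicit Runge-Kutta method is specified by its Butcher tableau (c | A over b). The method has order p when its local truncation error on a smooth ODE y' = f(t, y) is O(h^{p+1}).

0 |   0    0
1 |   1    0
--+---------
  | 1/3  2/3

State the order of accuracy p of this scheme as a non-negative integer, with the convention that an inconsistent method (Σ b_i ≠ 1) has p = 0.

1

b = (1/3, 2/3)
c = (0, 1)
Σ b_i: 1/3·1 + 2/3·1 = 1 ✓
b·c: 2/3·1 = 2/3 ≠ 1/2 ⇒ order 1.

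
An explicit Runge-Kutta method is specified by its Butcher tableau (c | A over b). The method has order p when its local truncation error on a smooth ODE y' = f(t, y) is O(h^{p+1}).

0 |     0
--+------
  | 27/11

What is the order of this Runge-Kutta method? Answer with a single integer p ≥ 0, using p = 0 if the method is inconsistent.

b = (27/11)
c = (0)
Σ b_i: 27/11·1 = 27/11 ≠ 1 ⇒ order 0.

0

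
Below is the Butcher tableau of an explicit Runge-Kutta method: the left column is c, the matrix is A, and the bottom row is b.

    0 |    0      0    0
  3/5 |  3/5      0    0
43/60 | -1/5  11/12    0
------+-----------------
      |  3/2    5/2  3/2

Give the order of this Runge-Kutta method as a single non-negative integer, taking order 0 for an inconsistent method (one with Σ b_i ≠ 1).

b = (3/2, 5/2, 3/2)
c = (0, 3/5, 43/60)
Ac = (0, 0, 11/20)
Σ b_i: 3/2·1 + 5/2·1 + 3/2·1 = 11/2 ≠ 1 ⇒ order 0.

0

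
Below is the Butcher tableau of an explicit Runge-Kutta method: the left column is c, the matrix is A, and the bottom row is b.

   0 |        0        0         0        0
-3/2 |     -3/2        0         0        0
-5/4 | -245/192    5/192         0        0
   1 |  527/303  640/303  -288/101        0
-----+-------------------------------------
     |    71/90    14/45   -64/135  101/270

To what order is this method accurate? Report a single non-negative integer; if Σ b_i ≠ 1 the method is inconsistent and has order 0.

4

b = (71/90, 14/45, -64/135, 101/270)
c = (0, -3/2, -5/4, 1)
Ac = (0, 0, -5/128, 40/101)
Σ b_i: 71/90·1 + 14/45·1 + (-64/135)·1 + 101/270·1 = 1 ✓
b·c: 14/45·(-3/2) + (-64/135)·(-5/4) + 101/270·1 = 1/2 ✓
b·c²: 14/45·9/4 + (-64/135)·25/16 + 101/270·1 = 1/3 ✓
b·Ac: (-64/135)·(-5/128) + 101/270·40/101 = 1/6 ✓
b·c³: 14/45·(-27/8) + (-64/135)·(-125/64) + 101/270·1 = 1/4 ✓
b·(c∘Ac): (-64/135)·25/512 + 101/270·40/101 = 1/8 ✓
b·Ac²: (-64/135)·15/256 + 101/270·30/101 = 1/12 ✓
b·A²c: 101/270·45/404 = 1/24 ✓; 4 stages ⇒ order 4.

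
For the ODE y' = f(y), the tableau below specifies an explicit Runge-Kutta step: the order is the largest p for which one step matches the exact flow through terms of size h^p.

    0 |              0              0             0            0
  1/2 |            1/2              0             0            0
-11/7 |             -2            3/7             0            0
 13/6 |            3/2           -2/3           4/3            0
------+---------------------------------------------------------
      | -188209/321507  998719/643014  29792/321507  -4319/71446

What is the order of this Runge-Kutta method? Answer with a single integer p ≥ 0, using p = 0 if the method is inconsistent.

3

b = (-188209/321507, 998719/643014, 29792/321507, -4319/71446)
c = (0, 1/2, -11/7, 13/6)
Ac = (0, 0, 3/14, -17/7)
Σ b_i: (-188209/321507)·1 + 998719/643014·1 + 29792/321507·1 + (-4319/71446)·1 = 1 ✓
b·c: 998719/643014·1/2 + 29792/321507·(-11/7) + (-4319/71446)·13/6 = 1/2 ✓
b·c²: 998719/643014·1/4 + 29792/321507·121/49 + (-4319/71446)·169/36 = 1/3 ✓
b·Ac: 29792/321507·3/14 + (-4319/71446)·(-17/7) = 1/6 ✓
b·c³: 998719/643014·1/8 + 29792/321507·(-1331/343) + (-4319/71446)·2197/216 = -42146353/54013176 ≠ 1/4 ⇒ order 3.
b·(c∘Ac): 29792/321507·(-33/98) + (-4319/71446)·(-221/42) = 122981/428676 ≠ 1/8
b·Ac²: 29792/321507·3/28 + (-4319/71446)·919/294 = -179077/1000244 ≠ 1/12
b·A²c: (-4319/71446)·2/7 = -617/35723 ≠ 1/24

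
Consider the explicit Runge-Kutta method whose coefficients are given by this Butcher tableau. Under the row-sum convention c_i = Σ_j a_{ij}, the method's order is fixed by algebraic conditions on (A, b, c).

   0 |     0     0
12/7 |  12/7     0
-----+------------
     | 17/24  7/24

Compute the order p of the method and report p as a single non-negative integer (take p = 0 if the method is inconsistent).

b = (17/24, 7/24)
c = (0, 12/7)
Σ b_i: 17/24·1 + 7/24·1 = 1 ✓
b·c: 7/24·12/7 = 1/2 ✓; 2 stages ⇒ order 2.

2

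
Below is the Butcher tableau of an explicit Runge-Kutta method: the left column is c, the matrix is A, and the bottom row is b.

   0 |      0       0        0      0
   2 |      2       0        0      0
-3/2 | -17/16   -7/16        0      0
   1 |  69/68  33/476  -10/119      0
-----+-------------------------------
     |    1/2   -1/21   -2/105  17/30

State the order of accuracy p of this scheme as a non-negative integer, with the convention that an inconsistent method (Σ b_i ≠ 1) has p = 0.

4

b = (1/2, -1/21, -2/105, 17/30)
c = (0, 2, -3/2, 1)
Ac = (0, 0, -7/8, 9/34)
Σ b_i: 1/2·1 + (-1/21)·1 + (-2/105)·1 + 17/30·1 = 1 ✓
b·c: (-1/21)·2 + (-2/105)·(-3/2) + 17/30·1 = 1/2 ✓
b·c²: (-1/21)·4 + (-2/105)·9/4 + 17/30·1 = 1/3 ✓
b·Ac: (-2/105)·(-7/8) + 17/30·9/34 = 1/6 ✓
b·c³: (-1/21)·8 + (-2/105)·(-27/8) + 17/30·1 = 1/4 ✓
b·(c∘Ac): (-2/105)·21/16 + 17/30·9/34 = 1/8 ✓
b·Ac²: (-2/105)·(-7/4) + 17/30·3/34 = 1/12 ✓
b·A²c: 17/30·5/68 = 1/24 ✓; 4 stages ⇒ order 4.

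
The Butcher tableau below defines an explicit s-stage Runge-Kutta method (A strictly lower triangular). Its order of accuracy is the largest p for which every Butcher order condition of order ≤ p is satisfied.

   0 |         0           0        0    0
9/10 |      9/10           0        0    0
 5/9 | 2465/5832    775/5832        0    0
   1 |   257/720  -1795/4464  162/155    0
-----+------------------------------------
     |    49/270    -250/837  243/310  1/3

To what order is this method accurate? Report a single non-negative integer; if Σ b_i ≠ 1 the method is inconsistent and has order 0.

4

b = (49/270, -250/837, 243/310, 1/3)
c = (0, 9/10, 5/9, 1)
Ac = (0, 0, 155/1296, 7/32)
Σ b_i: 49/270·1 + (-250/837)·1 + 243/310·1 + 1/3·1 = 1 ✓
b·c: (-250/837)·9/10 + 243/310·5/9 + 1/3·1 = 1/2 ✓
b·c²: (-250/837)·81/100 + 243/310·25/81 + 1/3·1 = 1/3 ✓
b·Ac: 243/310·155/1296 + 1/3·7/32 = 1/6 ✓
b·c³: (-250/837)·729/1000 + 243/310·125/729 + 1/3·1 = 1/4 ✓
b·(c∘Ac): 243/310·775/11664 + 1/3·7/32 = 1/8 ✓
b·Ac²: 243/310·31/288 + 1/3·(-1/320) = 1/12 ✓
b·A²c: 1/3·1/8 = 1/24 ✓; 4 stages ⇒ order 4.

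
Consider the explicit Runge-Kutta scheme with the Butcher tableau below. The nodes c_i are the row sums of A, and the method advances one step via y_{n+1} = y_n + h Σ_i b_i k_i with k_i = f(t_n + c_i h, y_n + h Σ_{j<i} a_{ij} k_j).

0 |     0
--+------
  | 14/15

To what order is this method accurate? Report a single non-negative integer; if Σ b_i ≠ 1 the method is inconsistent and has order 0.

b = (14/15)
c = (0)
Σ b_i: 14/15·1 = 14/15 ≠ 1 ⇒ order 0.

0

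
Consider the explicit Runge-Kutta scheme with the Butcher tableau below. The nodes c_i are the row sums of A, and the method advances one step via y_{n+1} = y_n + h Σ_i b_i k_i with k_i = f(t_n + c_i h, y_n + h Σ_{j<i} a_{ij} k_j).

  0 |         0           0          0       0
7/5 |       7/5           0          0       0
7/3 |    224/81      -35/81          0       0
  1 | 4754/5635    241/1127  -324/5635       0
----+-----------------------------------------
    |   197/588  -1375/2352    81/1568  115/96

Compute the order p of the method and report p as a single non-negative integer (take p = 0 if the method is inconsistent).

4

b = (197/588, -1375/2352, 81/1568, 115/96)
c = (0, 7/5, 7/3, 1)
Ac = (0, 0, -49/81, 19/115)
Σ b_i: 197/588·1 + (-1375/2352)·1 + 81/1568·1 + 115/96·1 = 1 ✓
b·c: (-1375/2352)·7/5 + 81/1568·7/3 + 115/96·1 = 1/2 ✓
b·c²: (-1375/2352)·49/25 + 81/1568·49/9 + 115/96·1 = 1/3 ✓
b·Ac: 81/1568·(-49/81) + 115/96·19/115 = 1/6 ✓
b·c³: (-1375/2352)·343/125 + 81/1568·343/27 + 115/96·1 = 1/4 ✓
b·(c∘Ac): 81/1568·(-343/243) + 115/96·19/115 = 1/8 ✓
b·Ac²: 81/1568·(-343/405) + 115/96·61/575 = 1/12 ✓
b·A²c: 115/96·4/115 = 1/24 ✓; 4 stages ⇒ order 4.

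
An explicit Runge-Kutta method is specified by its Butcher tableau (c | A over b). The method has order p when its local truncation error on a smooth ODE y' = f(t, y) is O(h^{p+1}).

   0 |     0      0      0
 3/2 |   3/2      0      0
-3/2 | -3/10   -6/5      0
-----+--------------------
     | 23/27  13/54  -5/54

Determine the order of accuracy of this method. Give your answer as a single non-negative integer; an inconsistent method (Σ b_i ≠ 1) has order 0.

3

b = (23/27, 13/54, -5/54)
c = (0, 3/2, -3/2)
Ac = (0, 0, -9/5)
Σ b_i: 23/27·1 + 13/54·1 + (-5/54)·1 = 1 ✓
b·c: 13/54·3/2 + (-5/54)·(-3/2) = 1/2 ✓
b·c²: 13/54·9/4 + (-5/54)·9/4 = 1/3 ✓
b·Ac: (-5/54)·(-9/5) = 1/6 ✓; 3 stages ⇒ order 3.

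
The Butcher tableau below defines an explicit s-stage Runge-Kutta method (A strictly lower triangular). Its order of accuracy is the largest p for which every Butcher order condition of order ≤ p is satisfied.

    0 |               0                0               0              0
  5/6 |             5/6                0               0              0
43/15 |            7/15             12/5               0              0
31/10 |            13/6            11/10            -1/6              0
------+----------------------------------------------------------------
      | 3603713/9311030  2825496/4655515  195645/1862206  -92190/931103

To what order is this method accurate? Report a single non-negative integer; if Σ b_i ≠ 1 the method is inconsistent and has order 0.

3

b = (3603713/9311030, 2825496/4655515, 195645/1862206, -92190/931103)
c = (0, 5/6, 43/15, 31/10)
Ac = (0, 0, 2, 79/180)
Σ b_i: 3603713/9311030·1 + 2825496/4655515·1 + 195645/1862206·1 + (-92190/931103)·1 = 1 ✓
b·c: 2825496/4655515·5/6 + 195645/1862206·43/15 + (-92190/931103)·31/10 = 1/2 ✓
b·c²: 2825496/4655515·25/36 + 195645/1862206·1849/225 + (-92190/931103)·961/100 = 1/3 ✓
b·Ac: 195645/1862206·2 + (-92190/931103)·79/180 = 1/6 ✓
b·c³: 2825496/4655515·125/216 + 195645/1862206·79507/3375 + (-92190/931103)·29791/1000 = -103446959/837992700 ≠ 1/4 ⇒ order 3.
b·(c∘Ac): 195645/1862206·86/15 + (-92190/931103)·2449/1800 = 26125163/55866180 ≠ 1/8
b·Ac²: 195645/1862206·5/3 + (-92190/931103)·(-3271/5400) = 39398533/167598540 ≠ 1/12
b·A²c: (-92190/931103)·(-1/3) = 30730/931103 ≠ 1/24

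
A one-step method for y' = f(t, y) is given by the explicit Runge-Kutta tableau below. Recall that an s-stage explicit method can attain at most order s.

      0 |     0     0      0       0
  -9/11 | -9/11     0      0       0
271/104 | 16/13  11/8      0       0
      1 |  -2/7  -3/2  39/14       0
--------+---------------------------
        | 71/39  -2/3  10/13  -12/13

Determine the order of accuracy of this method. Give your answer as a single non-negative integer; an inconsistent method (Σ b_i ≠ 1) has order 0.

b = (71/39, -2/3, 10/13, -12/13)
c = (0, -9/11, 271/104, 1)
Ac = (0, 0, -9/8, 10455/1232)
Σ b_i: 71/39·1 + (-2/3)·1 + 10/13·1 + (-12/13)·1 = 1 ✓
b·c: (-2/3)·(-9/11) + 10/13·271/104 + (-12/13)·1 = 12097/7436 ≠ 1/2 ⇒ order 1.

1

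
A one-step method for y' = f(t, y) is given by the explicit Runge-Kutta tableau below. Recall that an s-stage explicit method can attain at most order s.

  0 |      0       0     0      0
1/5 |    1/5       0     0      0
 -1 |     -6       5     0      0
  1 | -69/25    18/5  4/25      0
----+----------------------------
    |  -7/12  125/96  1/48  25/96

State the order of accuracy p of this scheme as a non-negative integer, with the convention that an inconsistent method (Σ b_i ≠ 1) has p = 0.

b = (-7/12, 125/96, 1/48, 25/96)
c = (0, 1/5, -1, 1)
Ac = (0, 0, 1, 14/25)
Σ b_i: (-7/12)·1 + 125/96·1 + 1/48·1 + 25/96·1 = 1 ✓
b·c: 125/96·1/5 + 1/48·(-1) + 25/96·1 = 1/2 ✓
b·c²: 125/96·1/25 + 1/48·1 + 25/96·1 = 1/3 ✓
b·Ac: 1/48·1 + 25/96·14/25 = 1/6 ✓
b·c³: 125/96·1/125 + 1/48·(-1) + 25/96·1 = 1/4 ✓
b·(c∘Ac): 1/48·(-1) + 25/96·14/25 = 1/8 ✓
b·Ac²: 1/48·1/5 + 25/96·38/125 = 1/12 ✓
b·A²c: 25/96·4/25 = 1/24 ✓; 4 stages ⇒ order 4.

4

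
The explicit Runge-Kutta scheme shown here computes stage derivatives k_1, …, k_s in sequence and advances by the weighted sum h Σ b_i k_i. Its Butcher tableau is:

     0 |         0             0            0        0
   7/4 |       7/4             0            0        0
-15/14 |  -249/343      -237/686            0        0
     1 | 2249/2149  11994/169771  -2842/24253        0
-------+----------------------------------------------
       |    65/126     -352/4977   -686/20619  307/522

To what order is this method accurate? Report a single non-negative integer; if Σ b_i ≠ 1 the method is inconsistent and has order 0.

b = (65/126, -352/4977, -686/20619, 307/522)
c = (0, 7/4, -15/14, 1)
Ac = (0, 0, -237/392, 153/614)
Σ b_i: 65/126·1 + (-352/4977)·1 + (-686/20619)·1 + 307/522·1 = 1 ✓
b·c: (-352/4977)·7/4 + (-686/20619)·(-15/14) + 307/522·1 = 1/2 ✓
b·c²: (-352/4977)·49/16 + (-686/20619)·225/196 + 307/522·1 = 1/3 ✓
b·Ac: (-686/20619)·(-237/392) + 307/522·153/614 = 1/6 ✓
b·c³: (-352/4977)·343/64 + (-686/20619)·(-3375/2744) + 307/522·1 = 1/4 ✓
b·(c∘Ac): (-686/20619)·3555/5488 + 307/522·153/614 = 1/8 ✓
b·Ac²: (-686/20619)·(-237/224) + 307/522·201/2456 = 1/12 ✓
b·A²c: 307/522·87/1228 = 1/24 ✓; 4 stages ⇒ order 4.

4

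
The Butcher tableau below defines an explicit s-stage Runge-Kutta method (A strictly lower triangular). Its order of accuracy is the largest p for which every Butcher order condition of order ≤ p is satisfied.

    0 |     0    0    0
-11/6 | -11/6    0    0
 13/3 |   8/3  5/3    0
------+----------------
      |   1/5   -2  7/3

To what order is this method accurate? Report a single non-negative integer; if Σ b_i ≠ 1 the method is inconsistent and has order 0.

0

b = (1/5, -2, 7/3)
c = (0, -11/6, 13/3)
Ac = (0, 0, -55/18)
Σ b_i: 1/5·1 + (-2)·1 + 7/3·1 = 8/15 ≠ 1 ⇒ order 0.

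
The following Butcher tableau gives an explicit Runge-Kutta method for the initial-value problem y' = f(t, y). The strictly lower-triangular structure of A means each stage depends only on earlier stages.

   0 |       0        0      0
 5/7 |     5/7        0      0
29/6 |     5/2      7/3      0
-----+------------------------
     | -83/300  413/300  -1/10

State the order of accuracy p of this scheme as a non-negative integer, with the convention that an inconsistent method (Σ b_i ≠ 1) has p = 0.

b = (-83/300, 413/300, -1/10)
c = (0, 5/7, 29/6)
Ac = (0, 0, 5/3)
Σ b_i: (-83/300)·1 + 413/300·1 + (-1/10)·1 = 1 ✓
b·c: 413/300·5/7 + (-1/10)·29/6 = 1/2 ✓
b·c²: 413/300·25/49 + (-1/10)·841/36 = -4117/2520 ≠ 1/3 ⇒ order 2.
b·Ac: (-1/10)·5/3 = -1/6 ≠ 1/6

2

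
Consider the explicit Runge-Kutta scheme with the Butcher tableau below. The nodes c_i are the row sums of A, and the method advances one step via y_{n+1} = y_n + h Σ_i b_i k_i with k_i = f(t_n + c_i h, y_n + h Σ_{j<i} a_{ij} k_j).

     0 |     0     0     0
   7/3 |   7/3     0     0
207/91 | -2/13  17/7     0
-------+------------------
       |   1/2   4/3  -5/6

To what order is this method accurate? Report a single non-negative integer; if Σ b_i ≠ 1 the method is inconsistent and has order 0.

b = (1/2, 4/3, -5/6)
c = (0, 7/3, 207/91)
Ac = (0, 0, 17/3)
Σ b_i: 1/2·1 + 4/3·1 + (-5/6)·1 = 1 ✓
b·c: 4/3·7/3 + (-5/6)·207/91 = 1991/1638 ≠ 1/2 ⇒ order 1.

1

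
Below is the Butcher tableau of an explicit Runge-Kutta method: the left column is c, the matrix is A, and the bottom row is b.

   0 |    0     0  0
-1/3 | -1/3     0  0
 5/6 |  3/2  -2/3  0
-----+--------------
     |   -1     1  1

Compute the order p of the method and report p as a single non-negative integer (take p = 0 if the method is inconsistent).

b = (-1, 1, 1)
c = (0, -1/3, 5/6)
Ac = (0, 0, 2/9)
Σ b_i: (-1)·1 + 1·1 + 1·1 = 1 ✓
b·c: 1·(-1/3) + 1·5/6 = 1/2 ✓
b·c²: 1·1/9 + 1·25/36 = 29/36 ≠ 1/3 ⇒ order 2.
b·Ac: 1·2/9 = 2/9 ≠ 1/6

2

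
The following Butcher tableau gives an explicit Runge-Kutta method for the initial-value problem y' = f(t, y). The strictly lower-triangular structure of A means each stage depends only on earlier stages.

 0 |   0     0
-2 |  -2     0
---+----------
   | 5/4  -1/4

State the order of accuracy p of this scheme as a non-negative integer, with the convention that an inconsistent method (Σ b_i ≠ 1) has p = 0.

2

b = (5/4, -1/4)
c = (0, -2)
Σ b_i: 5/4·1 + (-1/4)·1 = 1 ✓
b·c: (-1/4)·(-2) = 1/2 ✓; 2 stages ⇒ order 2.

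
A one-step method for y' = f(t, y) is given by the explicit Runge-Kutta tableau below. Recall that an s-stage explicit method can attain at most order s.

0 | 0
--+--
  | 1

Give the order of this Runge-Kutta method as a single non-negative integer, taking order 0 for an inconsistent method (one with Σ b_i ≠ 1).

1

b = (1)
c = (0)
Σ b_i: 1·1 = 1 ✓; 1 stage ⇒ order 1.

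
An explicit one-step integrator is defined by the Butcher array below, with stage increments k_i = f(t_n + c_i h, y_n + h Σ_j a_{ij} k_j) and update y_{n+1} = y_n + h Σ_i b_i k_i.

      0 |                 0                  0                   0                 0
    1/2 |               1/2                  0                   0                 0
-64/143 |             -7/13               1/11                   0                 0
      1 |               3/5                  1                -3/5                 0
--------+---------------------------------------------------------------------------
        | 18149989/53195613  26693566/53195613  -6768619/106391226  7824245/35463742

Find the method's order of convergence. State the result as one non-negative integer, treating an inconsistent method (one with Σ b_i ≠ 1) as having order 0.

b = (18149989/53195613, 26693566/53195613, -6768619/106391226, 7824245/35463742)
c = (0, 1/2, -64/143, 1)
Ac = (0, 0, 1/22, 1099/1430)
Σ b_i: 18149989/53195613·1 + 26693566/53195613·1 + (-6768619/106391226)·1 + 7824245/35463742·1 = 1 ✓
b·c: 26693566/53195613·1/2 + (-6768619/106391226)·(-64/143) + 7824245/35463742·1 = 1/2 ✓
b·c²: 26693566/53195613·1/4 + (-6768619/106391226)·4096/20449 + 7824245/35463742·1 = 1/3 ✓
b·Ac: (-6768619/106391226)·1/22 + 7824245/35463742·1099/1430 = 1/6 ✓
b·c³: 26693566/53195613·1/8 + (-6768619/106391226)·(-262144/2924207) + 7824245/35463742·1 = 2931777169/10142630212 ≠ 1/4 ⇒ order 3.
b·(c∘Ac): (-6768619/106391226)·(-32/1573) + 7824245/35463742·1099/1430 = 36354463/212782452 ≠ 1/8
b·Ac²: (-6768619/106391226)·1/44 + 7824245/35463742·53093/408980 = 827499025/30427890636 ≠ 1/12
b·A²c: 7824245/35463742·(-3/110) = -426777/70927484 ≠ 1/24

3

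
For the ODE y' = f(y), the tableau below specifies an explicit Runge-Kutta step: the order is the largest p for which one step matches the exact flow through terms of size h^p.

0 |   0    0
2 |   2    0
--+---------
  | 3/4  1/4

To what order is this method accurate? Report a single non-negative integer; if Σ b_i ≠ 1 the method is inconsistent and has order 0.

b = (3/4, 1/4)
c = (0, 2)
Σ b_i: 3/4·1 + 1/4·1 = 1 ✓
b·c: 1/4·2 = 1/2 ✓; 2 stages ⇒ order 2.

2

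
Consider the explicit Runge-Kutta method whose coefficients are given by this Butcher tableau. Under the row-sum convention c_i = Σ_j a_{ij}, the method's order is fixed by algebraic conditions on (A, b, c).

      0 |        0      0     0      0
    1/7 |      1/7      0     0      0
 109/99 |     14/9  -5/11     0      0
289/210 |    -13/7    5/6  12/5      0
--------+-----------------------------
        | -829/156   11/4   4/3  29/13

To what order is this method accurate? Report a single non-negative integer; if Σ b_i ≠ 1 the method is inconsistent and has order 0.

b = (-829/156, 11/4, 4/3, 29/13)
c = (0, 1/7, 109/99, 289/210)
Ac = (0, 0, -5/77, 6379/2310)
Σ b_i: (-829/156)·1 + 11/4·1 + 4/3·1 + 29/13·1 = 1 ✓
b·c: 11/4·1/7 + 4/3·109/99 + 29/13·289/210 = 380759/77220 ≠ 1/2 ⇒ order 1.

1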